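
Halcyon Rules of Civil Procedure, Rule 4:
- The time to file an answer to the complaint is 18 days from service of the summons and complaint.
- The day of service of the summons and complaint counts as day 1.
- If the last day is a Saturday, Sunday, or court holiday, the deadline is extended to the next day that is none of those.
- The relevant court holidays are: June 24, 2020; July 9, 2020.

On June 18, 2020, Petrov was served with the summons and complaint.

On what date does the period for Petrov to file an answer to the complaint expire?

Counting June 18, 2020 as day 1, day 18 is July 5, 2020.
July 5, 2020 is Sunday. The next qualifying day is July 6, 2020.

July 6, 2020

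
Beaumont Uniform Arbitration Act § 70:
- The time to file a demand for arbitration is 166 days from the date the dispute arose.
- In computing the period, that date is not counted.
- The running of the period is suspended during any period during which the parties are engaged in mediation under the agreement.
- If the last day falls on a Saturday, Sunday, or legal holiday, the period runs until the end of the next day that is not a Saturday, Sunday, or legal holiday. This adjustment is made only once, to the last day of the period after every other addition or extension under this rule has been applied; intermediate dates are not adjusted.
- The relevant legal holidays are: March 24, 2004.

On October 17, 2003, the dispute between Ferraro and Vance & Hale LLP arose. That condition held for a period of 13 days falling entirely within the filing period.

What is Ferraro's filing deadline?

April 13, 2004

166 days after October 17, 2003 is March 31, 2004.
Tolling adds 13 days: March 31, 2004 + 13 days = April 13, 2004.
April 13, 2004 is a Tuesday and not a legal holiday, so no extension applies.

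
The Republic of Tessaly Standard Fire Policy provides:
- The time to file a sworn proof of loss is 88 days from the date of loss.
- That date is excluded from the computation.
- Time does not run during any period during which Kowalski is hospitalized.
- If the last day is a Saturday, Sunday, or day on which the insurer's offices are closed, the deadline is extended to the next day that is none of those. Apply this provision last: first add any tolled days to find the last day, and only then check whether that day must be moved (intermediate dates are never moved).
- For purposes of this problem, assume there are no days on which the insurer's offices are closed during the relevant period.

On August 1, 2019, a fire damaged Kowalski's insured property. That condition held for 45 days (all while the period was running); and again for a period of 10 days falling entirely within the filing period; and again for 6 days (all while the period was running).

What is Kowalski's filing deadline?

December 30, 2019

88 days after August 1, 2019 is October 28, 2019.
Tolling adds 45 days: October 28, 2019 + 45 days = December 12, 2019.
Tolling adds 10 days: December 12, 2019 + 10 days = December 22, 2019.
Tolling adds 6 days: December 22, 2019 + 6 days = December 28, 2019.
December 28, 2019 is Saturday; December 29, 2019 is Sunday. The next qualifying day is December 30, 2019.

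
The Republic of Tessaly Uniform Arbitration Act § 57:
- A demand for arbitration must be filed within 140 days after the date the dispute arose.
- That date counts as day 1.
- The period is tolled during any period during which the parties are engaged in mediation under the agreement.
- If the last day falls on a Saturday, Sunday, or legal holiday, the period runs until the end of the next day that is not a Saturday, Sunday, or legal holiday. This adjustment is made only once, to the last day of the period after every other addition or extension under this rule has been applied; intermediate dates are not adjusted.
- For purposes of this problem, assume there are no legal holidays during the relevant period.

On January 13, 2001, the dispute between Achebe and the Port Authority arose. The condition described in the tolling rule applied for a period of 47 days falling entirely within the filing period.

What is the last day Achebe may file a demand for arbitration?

Counting January 13, 2001 as day 1, day 140 is June 1, 2001.
Tolling adds 47 days: June 1, 2001 + 47 days = July 18, 2001.
July 18, 2001 is a Wednesday and not a legal holiday, so no extension applies.

July 18, 2001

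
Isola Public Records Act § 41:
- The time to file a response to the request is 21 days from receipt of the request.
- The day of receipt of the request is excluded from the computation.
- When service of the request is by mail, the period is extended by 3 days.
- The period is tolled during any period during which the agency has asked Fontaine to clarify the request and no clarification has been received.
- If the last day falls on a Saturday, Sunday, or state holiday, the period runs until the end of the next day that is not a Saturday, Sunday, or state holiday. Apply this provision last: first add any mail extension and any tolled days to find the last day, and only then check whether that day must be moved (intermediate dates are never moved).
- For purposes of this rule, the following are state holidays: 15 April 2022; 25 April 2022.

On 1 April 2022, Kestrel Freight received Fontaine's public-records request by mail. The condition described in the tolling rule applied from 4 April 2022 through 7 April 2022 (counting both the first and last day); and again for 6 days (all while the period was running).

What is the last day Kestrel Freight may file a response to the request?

21 days after 1 April 2022 is April 22, 2022.
Service was by mail, adding 3 days: April 22, 2022 + 3 days = April 25, 2022.
From April 4, 2022 through April 7, 2022 inclusive is 4 days; tolling adds 4 days: April 25, 2022 + 4 days = April 29, 2022.
Tolling adds 6 days: April 29, 2022 + 6 days = May 5, 2022.
May 5, 2022 is a Thursday and not a state holiday, so no extension applies.

May 5, 2022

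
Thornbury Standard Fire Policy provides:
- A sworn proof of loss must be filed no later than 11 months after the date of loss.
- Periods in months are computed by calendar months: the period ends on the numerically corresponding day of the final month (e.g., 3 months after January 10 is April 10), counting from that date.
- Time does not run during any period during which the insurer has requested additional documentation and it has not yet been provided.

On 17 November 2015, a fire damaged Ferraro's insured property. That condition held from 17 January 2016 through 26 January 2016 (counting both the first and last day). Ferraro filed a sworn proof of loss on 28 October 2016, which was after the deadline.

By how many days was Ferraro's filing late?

1 day

11 months after 17 November 2015 is October 17, 2016.
From January 17, 2016 through January 26, 2016 inclusive is 10 days; tolling adds 10 days: October 17, 2016 + 10 days = October 27, 2016.
The deadline is October 27, 2016; from October 27, 2016 to October 28, 2016 is 1 days.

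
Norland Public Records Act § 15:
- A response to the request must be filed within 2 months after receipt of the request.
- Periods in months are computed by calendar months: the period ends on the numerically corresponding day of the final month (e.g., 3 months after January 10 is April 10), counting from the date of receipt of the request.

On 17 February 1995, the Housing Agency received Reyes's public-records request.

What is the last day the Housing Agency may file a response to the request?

2 months after 17 February 1995 is April 17, 1995.

April 17, 1995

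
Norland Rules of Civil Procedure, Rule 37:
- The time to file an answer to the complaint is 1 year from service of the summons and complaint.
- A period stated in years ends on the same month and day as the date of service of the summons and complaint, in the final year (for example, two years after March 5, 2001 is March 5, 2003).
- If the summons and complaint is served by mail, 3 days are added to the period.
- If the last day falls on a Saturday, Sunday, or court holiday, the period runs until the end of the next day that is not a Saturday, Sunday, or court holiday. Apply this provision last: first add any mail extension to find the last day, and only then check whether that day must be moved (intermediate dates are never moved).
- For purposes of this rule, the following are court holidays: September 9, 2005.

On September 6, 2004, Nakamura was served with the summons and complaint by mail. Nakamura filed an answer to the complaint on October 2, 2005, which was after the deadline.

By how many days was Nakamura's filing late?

20 days

1 year after September 6, 2004 is September 6, 2005.
Service was by mail, adding 3 days: September 6, 2005 + 3 days = September 9, 2005.
September 9, 2005 is a listed holiday; September 10, 2005 is Saturday; September 11, 2005 is Sunday. The next qualifying day is September 12, 2005.
The deadline is September 12, 2005; from September 12, 2005 to October 2, 2005 is 20 days.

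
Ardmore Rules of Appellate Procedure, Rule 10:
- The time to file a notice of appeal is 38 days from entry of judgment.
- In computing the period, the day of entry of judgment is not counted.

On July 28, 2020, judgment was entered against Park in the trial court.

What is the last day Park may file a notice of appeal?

September 4, 2020

38 days after July 28, 2020 is September 4, 2020.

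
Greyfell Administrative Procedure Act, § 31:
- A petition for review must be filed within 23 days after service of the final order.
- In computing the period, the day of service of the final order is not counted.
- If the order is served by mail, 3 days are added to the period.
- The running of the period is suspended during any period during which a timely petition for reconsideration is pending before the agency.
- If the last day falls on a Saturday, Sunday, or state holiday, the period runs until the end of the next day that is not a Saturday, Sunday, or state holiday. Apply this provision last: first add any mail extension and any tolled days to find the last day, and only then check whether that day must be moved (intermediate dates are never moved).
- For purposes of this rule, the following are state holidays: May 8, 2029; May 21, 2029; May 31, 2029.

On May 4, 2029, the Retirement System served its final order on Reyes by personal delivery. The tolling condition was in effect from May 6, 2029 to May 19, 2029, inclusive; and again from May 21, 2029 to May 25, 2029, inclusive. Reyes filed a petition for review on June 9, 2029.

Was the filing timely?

Yes

23 days after May 4, 2029 is May 27, 2029.
Service was not by mail, so no mail extension applies.
From May 6, 2029 through May 19, 2029 inclusive is 14 days; tolling adds 14 days: May 27, 2029 + 14 days = June 10, 2029.
From May 21, 2029 through May 25, 2029 inclusive is 5 days; tolling adds 5 days: June 10, 2029 + 5 days = June 15, 2029.
June 15, 2029 is a Friday and not a state holiday, so no extension applies.
The deadline is June 15, 2029; the filing on June 9, 2029 is on or before that date.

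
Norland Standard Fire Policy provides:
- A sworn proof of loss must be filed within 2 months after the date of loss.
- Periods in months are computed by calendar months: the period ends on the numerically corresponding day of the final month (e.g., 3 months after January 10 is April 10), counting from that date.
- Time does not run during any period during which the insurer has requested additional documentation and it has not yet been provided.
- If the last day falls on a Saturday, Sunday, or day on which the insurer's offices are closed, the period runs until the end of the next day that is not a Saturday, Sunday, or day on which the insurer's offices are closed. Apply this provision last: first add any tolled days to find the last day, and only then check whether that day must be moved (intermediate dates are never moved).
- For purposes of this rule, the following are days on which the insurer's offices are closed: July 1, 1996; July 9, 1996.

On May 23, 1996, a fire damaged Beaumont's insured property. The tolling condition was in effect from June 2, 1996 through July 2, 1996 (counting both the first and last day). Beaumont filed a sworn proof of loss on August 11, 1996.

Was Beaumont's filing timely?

2 months after May 23, 1996 is July 23, 1996.
From June 2, 1996 through July 2, 1996 inclusive is 31 days; tolling adds 31 days: July 23, 1996 + 31 days = August 23, 1996.
August 23, 1996 is a Friday and not a day on which the insurer's offices are closed, so no extension applies.
The deadline is August 23, 1996; the filing on August 11, 1996 is on or before that date.

Yes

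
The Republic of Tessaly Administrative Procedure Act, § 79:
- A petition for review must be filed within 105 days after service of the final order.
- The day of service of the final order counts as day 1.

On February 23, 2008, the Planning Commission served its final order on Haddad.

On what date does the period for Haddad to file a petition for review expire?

June 6, 2008

Counting February 23, 2008 as day 1, day 105 is June 6, 2008.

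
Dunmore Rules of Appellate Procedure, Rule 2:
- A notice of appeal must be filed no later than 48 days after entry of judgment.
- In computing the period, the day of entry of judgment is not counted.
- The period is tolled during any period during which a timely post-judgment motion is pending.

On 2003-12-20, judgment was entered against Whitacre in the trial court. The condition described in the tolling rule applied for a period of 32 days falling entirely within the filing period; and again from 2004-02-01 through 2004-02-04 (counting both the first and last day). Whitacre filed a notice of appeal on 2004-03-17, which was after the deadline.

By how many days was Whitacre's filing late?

4 days

48 days after 2003-12-20 is February 6, 2004.
Tolling adds 32 days: February 6, 2004 + 32 days = March 9, 2004.
From February 1, 2004 through February 4, 2004 inclusive is 4 days; tolling adds 4 days: March 9, 2004 + 4 days = March 13, 2004.
The deadline is March 13, 2004; from March 13, 2004 to March 17, 2004 is 4 days.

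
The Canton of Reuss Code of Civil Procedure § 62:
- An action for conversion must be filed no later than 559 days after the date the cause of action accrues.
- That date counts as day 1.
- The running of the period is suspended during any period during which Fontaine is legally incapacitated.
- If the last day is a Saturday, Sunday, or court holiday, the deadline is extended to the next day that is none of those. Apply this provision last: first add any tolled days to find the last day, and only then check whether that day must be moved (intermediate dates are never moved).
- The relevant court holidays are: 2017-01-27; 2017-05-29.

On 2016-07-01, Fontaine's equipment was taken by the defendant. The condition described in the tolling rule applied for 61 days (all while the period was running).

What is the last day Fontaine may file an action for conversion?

March 12, 2018

Counting 2016-07-01 as day 1, day 559 is January 10, 2018.
Tolling adds 61 days: January 10, 2018 + 61 days = March 12, 2018.
March 12, 2018 is a Monday and not a court holiday, so no extension applies.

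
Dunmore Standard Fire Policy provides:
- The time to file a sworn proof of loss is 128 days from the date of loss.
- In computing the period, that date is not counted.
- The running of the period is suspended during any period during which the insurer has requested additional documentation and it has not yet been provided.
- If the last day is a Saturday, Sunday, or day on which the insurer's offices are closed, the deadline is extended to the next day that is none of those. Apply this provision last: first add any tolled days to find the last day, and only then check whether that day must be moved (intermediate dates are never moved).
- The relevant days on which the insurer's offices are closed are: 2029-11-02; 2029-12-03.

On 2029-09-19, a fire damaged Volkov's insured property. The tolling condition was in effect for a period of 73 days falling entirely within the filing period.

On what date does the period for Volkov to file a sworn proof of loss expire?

April 8, 2030

128 days after 2029-09-19 is January 25, 2030.
Tolling adds 73 days: January 25, 2030 + 73 days = April 8, 2030.
April 8, 2030 is a Monday and not a day on which the insurer's offices are closed, so no extension applies.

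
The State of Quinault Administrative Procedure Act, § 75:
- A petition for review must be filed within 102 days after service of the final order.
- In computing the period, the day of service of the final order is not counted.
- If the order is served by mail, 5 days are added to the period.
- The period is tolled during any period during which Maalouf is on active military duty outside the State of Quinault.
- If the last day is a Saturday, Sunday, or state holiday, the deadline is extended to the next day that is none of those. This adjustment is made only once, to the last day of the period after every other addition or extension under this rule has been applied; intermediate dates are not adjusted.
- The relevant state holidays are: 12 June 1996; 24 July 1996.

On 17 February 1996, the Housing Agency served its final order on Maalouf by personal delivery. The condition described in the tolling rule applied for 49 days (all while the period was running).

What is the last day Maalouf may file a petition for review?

July 17, 1996

102 days after 17 February 1996 is May 29, 1996.
Service was not by mail, so no mail extension applies.
Tolling adds 49 days: May 29, 1996 + 49 days = July 17, 1996.
July 17, 1996 is a Wednesday and not a state holiday, so no extension applies.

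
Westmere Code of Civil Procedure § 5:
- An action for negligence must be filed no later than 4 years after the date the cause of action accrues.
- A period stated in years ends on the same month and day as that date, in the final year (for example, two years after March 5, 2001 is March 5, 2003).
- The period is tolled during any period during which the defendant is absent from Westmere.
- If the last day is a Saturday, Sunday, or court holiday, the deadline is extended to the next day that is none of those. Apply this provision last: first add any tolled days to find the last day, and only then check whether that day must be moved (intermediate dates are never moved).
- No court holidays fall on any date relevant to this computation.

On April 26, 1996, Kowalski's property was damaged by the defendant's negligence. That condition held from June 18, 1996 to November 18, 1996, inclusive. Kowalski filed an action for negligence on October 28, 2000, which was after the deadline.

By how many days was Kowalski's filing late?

31 days

4 years after April 26, 1996 is April 26, 2000.
From June 18, 1996 through November 18, 1996 inclusive is 154 days; tolling adds 154 days: April 26, 2000 + 154 days = September 27, 2000.
September 27, 2000 is a Wednesday and not a court holiday, so no extension applies.
The deadline is September 27, 2000; from September 27, 2000 to October 28, 2000 is 31 days.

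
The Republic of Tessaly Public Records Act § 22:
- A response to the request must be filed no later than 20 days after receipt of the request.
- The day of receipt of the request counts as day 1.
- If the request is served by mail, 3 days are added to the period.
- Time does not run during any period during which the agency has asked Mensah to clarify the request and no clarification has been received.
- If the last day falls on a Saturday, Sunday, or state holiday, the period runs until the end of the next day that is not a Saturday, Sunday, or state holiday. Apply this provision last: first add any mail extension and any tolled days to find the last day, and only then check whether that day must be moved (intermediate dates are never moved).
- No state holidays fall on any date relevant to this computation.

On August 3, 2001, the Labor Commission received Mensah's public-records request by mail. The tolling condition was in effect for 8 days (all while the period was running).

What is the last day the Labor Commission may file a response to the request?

Counting August 3, 2001 as day 1, day 20 is August 22, 2001.
Service was by mail, adding 3 days: August 22, 2001 + 3 days = August 25, 2001.
Tolling adds 8 days: August 25, 2001 + 8 days = September 2, 2001.
September 2, 2001 is Sunday. The next qualifying day is September 3, 2001.

September 3, 2001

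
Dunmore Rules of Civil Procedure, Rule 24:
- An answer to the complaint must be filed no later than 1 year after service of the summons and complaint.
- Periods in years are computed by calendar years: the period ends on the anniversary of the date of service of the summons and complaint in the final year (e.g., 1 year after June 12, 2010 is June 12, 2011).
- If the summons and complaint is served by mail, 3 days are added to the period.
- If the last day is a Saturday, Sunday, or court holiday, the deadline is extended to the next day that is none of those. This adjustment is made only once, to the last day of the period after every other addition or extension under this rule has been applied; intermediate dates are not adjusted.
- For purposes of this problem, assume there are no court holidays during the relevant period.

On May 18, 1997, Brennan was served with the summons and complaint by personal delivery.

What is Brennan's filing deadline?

1 year after May 18, 1997 is May 18, 1998.
Service was not by mail, so no mail extension applies.
May 18, 1998 is a Monday and not a court holiday, so no extension applies.

May 18, 1998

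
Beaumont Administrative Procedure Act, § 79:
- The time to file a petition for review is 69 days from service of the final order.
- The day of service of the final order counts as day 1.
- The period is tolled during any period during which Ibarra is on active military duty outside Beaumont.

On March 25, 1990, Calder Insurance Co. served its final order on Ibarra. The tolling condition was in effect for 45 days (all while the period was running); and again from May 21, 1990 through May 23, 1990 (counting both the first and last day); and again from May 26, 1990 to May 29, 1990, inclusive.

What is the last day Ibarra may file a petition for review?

Counting March 25, 1990 as day 1, day 69 is June 1, 1990.
Tolling adds 45 days: June 1, 1990 + 45 days = July 16, 1990.
From May 21, 1990 through May 23, 1990 inclusive is 3 days; tolling adds 3 days: July 16, 1990 + 3 days = July 19, 1990.
From May 26, 1990 through May 29, 1990 inclusive is 4 days; tolling adds 4 days: July 19, 1990 + 4 days = July 23, 1990.

July 23, 1990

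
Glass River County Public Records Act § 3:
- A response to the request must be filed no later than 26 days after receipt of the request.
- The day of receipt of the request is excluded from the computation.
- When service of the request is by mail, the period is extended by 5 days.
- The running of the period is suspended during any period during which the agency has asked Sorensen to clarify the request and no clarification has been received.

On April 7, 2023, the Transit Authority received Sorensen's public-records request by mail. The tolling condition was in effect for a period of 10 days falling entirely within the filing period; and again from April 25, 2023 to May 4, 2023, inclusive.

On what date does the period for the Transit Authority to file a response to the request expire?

26 days after April 7, 2023 is May 3, 2023.
Service was by mail, adding 5 days: May 3, 2023 + 5 days = May 8, 2023.
Tolling adds 10 days: May 8, 2023 + 10 days = May 18, 2023.
From April 25, 2023 through May 4, 2023 inclusive is 10 days; tolling adds 10 days: May 18, 2023 + 10 days = May 28, 2023.

May 28, 2023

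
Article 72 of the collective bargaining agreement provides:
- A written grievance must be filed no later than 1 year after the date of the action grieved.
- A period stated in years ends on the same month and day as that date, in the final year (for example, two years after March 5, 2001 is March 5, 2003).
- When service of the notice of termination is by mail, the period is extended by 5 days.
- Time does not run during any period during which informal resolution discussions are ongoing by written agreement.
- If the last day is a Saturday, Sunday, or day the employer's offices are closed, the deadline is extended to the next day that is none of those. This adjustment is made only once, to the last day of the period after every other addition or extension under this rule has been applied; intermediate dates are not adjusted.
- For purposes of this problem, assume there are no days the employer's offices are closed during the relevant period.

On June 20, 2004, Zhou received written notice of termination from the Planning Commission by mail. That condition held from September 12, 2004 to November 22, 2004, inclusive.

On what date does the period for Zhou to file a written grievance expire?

September 5, 2005

1 year after June 20, 2004 is June 20, 2005.
Service was by mail, adding 5 days: June 20, 2005 + 5 days = June 25, 2005.
From September 12, 2004 through November 22, 2004 inclusive is 72 days; tolling adds 72 days: June 25, 2005 + 72 days = September 5, 2005.
September 5, 2005 is a Monday and not a day the employer's offices are closed, so no extension applies.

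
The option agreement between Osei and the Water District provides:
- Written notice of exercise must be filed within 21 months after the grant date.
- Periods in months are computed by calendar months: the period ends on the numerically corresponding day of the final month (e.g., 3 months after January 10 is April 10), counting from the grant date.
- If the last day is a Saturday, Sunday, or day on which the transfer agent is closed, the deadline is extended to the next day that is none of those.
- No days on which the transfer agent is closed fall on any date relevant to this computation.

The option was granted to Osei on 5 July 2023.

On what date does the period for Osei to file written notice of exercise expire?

April 7, 2025

21 months after 5 July 2023 is April 5, 2025.
April 5, 2025 is Saturday; April 6, 2025 is Sunday. The next qualifying day is April 7, 2025.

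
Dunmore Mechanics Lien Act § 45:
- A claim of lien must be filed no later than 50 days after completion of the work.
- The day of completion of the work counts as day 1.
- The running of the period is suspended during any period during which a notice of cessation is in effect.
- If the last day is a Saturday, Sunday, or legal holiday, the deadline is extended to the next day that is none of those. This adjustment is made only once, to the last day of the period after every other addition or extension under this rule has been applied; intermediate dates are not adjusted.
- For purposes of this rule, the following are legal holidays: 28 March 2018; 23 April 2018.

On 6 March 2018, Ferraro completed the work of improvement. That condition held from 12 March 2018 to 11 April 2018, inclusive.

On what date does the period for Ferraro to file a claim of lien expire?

May 25, 2018

Counting 6 March 2018 as day 1, day 50 is April 24, 2018.
From March 12, 2018 through April 11, 2018 inclusive is 31 days; tolling adds 31 days: April 24, 2018 + 31 days = May 25, 2018.
May 25, 2018 is a Friday and not a legal holiday, so no extension applies.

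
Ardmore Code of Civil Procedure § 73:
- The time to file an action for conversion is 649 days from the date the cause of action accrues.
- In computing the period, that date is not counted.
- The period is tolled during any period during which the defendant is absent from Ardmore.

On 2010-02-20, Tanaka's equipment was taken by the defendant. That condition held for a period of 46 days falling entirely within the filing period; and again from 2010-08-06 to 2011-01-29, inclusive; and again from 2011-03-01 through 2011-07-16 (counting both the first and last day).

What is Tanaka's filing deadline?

November 26, 2012

649 days after 2010-02-20 is December 1, 2011.
Tolling adds 46 days: December 1, 2011 + 46 days = January 16, 2012.
From August 6, 2010 through January 29, 2011 inclusive is 177 days; tolling adds 177 days: January 16, 2012 + 177 days = July 11, 2012.
From March 1, 2011 through July 16, 2011 inclusive is 138 days; tolling adds 138 days: July 11, 2012 + 138 days = November 26, 2012.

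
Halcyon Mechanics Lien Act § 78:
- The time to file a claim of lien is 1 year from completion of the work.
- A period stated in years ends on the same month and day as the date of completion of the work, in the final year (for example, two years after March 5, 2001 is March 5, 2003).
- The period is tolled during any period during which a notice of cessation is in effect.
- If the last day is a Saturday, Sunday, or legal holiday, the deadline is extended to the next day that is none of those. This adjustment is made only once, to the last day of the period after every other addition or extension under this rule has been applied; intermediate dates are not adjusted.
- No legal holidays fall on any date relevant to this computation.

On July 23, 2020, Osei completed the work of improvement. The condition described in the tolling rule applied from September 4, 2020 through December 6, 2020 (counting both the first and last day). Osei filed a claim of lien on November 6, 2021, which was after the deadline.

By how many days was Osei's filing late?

1 year after July 23, 2020 is July 23, 2021.
From September 4, 2020 through December 6, 2020 inclusive is 94 days; tolling adds 94 days: July 23, 2021 + 94 days = October 25, 2021.
October 25, 2021 is a Monday and not a legal holiday, so no extension applies.
The deadline is October 25, 2021; from October 25, 2021 to November 6, 2021 is 12 days.

12 days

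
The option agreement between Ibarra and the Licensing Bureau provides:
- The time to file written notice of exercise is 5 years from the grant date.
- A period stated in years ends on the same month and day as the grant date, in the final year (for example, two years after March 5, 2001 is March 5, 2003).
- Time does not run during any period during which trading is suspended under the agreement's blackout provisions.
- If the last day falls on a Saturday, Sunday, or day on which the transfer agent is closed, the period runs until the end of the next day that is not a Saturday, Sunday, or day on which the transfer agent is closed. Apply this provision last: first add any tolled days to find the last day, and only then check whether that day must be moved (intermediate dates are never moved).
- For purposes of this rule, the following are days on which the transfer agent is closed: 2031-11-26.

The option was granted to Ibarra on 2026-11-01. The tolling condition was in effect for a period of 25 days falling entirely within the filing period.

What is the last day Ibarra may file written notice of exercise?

5 years after 2026-11-01 is November 1, 2031.
Tolling adds 25 days: November 1, 2031 + 25 days = November 26, 2031.
November 26, 2031 is a listed holiday. The next qualifying day is November 27, 2031.

November 27, 2031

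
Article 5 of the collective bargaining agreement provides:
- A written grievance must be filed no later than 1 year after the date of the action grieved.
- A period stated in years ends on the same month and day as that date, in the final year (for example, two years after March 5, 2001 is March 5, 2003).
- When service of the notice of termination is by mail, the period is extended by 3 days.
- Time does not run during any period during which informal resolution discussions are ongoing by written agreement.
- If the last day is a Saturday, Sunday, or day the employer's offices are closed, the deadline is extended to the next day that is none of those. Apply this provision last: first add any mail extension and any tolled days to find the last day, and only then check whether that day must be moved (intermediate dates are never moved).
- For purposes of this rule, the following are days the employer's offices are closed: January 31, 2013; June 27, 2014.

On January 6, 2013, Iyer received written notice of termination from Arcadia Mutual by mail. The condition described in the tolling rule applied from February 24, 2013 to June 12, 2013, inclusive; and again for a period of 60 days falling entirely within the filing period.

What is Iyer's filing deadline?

1 year after January 6, 2013 is January 6, 2014.
Service was by mail, adding 3 days: January 6, 2014 + 3 days = January 9, 2014.
From February 24, 2013 through June 12, 2013 inclusive is 109 days; tolling adds 109 days: January 9, 2014 + 109 days = April 28, 2014.
Tolling adds 60 days: April 28, 2014 + 60 days = June 27, 2014.
June 27, 2014 is a listed holiday; June 28, 2014 is Saturday; June 29, 2014 is Sunday. The next qualifying day is June 30, 2014.

June 30, 2014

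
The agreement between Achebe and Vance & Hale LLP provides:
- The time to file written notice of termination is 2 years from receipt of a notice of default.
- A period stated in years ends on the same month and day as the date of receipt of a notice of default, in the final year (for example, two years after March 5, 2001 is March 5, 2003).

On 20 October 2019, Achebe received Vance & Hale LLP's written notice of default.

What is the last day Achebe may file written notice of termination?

2 years after 20 October 2019 is October 20, 2021.

October 20, 2021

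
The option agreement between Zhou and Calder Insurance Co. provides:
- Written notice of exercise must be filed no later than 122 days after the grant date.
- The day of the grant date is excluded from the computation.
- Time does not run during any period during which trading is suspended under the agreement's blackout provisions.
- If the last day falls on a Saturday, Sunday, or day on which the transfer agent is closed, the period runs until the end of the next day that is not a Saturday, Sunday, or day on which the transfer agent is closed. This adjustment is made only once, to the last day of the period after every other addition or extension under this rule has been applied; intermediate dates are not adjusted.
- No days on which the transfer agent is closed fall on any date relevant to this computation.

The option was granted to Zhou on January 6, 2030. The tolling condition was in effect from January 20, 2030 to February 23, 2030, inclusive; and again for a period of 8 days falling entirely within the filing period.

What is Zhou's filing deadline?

122 days after January 6, 2030 is May 8, 2030.
From January 20, 2030 through February 23, 2030 inclusive is 35 days; tolling adds 35 days: May 8, 2030 + 35 days = June 12, 2030.
Tolling adds 8 days: June 12, 2030 + 8 days = June 20, 2030.
June 20, 2030 is a Thursday and not a day on which the transfer agent is closed, so no extension applies.

June 20, 2030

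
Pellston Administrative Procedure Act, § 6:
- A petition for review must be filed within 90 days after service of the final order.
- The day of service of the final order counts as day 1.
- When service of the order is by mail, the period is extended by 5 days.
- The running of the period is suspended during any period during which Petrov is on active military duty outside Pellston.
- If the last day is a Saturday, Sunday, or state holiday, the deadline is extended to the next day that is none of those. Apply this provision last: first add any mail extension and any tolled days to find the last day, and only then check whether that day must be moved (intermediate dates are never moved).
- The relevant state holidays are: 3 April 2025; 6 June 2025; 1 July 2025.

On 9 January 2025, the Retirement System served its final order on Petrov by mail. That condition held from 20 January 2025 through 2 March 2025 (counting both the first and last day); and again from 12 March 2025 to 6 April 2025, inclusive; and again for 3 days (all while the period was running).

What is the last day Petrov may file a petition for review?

Counting 9 January 2025 as day 1, day 90 is April 8, 2025.
Service was by mail, adding 5 days: April 8, 2025 + 5 days = April 13, 2025.
From January 20, 2025 through March 2, 2025 inclusive is 42 days; tolling adds 42 days: April 13, 2025 + 42 days = May 25, 2025.
From March 12, 2025 through April 6, 2025 inclusive is 26 days; tolling adds 26 days: May 25, 2025 + 26 days = June 20, 2025.
Tolling adds 3 days: June 20, 2025 + 3 days = June 23, 2025.
June 23, 2025 is a Monday and not a state holiday, so no extension applies.

June 23, 2025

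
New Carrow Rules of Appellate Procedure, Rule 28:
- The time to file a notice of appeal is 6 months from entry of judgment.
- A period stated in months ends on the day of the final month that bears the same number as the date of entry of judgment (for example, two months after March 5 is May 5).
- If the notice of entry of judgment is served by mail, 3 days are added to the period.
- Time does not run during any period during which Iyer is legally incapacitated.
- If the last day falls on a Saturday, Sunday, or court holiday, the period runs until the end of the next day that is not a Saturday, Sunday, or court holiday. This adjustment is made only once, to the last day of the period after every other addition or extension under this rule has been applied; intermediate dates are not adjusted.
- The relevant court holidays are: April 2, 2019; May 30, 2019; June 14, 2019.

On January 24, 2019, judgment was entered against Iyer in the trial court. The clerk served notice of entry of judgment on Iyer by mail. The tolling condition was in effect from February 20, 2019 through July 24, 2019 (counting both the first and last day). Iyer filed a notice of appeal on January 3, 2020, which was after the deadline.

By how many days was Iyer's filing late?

4 days

6 months after January 24, 2019 is July 24, 2019.
Service was by mail, adding 3 days: July 24, 2019 + 3 days = July 27, 2019.
From February 20, 2019 through July 24, 2019 inclusive is 155 days; tolling adds 155 days: July 27, 2019 + 155 days = December 29, 2019.
December 29, 2019 is Sunday. The next qualifying day is December 30, 2019.
The deadline is December 30, 2019; from December 30, 2019 to January 3, 2020 is 4 days.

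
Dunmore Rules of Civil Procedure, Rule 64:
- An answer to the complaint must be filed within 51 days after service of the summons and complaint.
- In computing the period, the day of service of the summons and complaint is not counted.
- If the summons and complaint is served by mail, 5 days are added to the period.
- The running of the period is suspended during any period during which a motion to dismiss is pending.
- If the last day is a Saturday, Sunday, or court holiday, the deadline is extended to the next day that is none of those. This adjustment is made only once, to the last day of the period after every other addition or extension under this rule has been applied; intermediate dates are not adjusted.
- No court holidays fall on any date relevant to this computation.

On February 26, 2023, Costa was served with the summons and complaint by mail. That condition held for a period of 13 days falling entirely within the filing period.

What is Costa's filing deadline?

51 days after February 26, 2023 is April 18, 2023.
Service was by mail, adding 5 days: April 18, 2023 + 5 days = April 23, 2023.
Tolling adds 13 days: April 23, 2023 + 13 days = May 6, 2023.
May 6, 2023 is Saturday; May 7, 2023 is Sunday. The next qualifying day is May 8, 2023.

May 8, 2023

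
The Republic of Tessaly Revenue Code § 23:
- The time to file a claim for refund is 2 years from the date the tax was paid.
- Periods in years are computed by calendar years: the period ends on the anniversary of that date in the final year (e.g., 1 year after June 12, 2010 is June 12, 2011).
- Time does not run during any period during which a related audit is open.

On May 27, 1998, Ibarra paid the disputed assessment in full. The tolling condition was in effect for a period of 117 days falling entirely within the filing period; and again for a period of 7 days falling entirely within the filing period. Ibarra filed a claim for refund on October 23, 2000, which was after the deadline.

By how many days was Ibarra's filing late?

2 years after May 27, 1998 is May 27, 2000.
Tolling adds 117 days: May 27, 2000 + 117 days = September 21, 2000.
Tolling adds 7 days: September 21, 2000 + 7 days = September 28, 2000.
The deadline is September 28, 2000; from September 28, 2000 to October 23, 2000 is 25 days.

25 days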